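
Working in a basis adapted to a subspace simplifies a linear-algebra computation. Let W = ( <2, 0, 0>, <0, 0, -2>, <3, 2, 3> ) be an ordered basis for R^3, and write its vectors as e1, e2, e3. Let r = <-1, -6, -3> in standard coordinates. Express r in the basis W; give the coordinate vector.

<4, -3, -3>

We seek scalars with c_1 e1 + ... + c_3 e3 = r; equivalently solve M c = r where the columns of M are e1, ..., e3.
Row-reducing the augmented matrix [M | r] gives c = (4, -3, -3).
Check: 4e1 - 3e2 - 3e3 = <-1, -6, -3>.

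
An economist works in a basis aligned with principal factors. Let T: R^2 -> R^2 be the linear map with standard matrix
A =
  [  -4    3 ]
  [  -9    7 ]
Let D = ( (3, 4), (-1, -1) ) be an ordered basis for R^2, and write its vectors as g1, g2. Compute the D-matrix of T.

[[1, 1], [3, 2]]

The j-th column of [T]_D is [T(gj)]_D.
T(g1) = A g1 = (0, 1) = g1 + 3g2, so column 1 is (1, 3).
Repeating for g2 and assembling the columns gives [[1, 1], [3, 2]].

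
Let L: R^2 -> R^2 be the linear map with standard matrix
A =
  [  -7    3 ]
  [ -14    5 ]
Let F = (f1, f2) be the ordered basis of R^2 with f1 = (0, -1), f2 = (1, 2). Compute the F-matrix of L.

With P the matrix whose columns are f1, f2, [L]_F = P^(-1) A P.
Column by column: L(f1) = A f1 = (-3, -5); its F-coordinates (-1, -3) give column 1.
Continuing for each basis vector yields [L]_F = [[-1, 2], [-3, -1]].

[[-1, 2], [-3, -1]]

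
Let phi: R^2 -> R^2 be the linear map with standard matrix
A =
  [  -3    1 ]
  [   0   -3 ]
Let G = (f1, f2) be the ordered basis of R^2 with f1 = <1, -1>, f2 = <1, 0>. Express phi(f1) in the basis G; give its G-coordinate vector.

<-3, -1>

Compute phi(f1) = A f1 = <-4, 3> in standard coordinates.
Then write this in G-coordinates: solve for y in y_1 f1 + y_2 f2 = <-4, 3>.
This gives y = <-3, -1>, which is column 1 of [phi]_G.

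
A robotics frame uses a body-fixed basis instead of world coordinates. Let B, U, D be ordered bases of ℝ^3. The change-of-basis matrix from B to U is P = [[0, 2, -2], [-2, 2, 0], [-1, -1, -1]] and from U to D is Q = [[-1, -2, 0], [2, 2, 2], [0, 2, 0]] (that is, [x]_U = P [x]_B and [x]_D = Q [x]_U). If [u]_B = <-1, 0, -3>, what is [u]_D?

First [u]_U = P [u]_B = <6, 2, 4>.
Then [u]_D = Q [u]_U = <-10, 24, 4>.

<-10, 24, 4>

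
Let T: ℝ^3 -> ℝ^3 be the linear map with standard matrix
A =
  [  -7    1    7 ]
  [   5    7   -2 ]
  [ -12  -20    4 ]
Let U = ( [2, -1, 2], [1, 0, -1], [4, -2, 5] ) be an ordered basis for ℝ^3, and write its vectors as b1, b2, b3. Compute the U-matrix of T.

[[3, -3, 2], [-3, 0, -3], [-1, -2, 1]]

The j-th column of [T]_U is [T(bj)]_U.
T(b1) = A b1 = [-1, -1, 4] = 3b1 - 3b2 - b3, so column 1 is [3, -3, -1].
Repeating for b2, b3 and assembling the columns gives [[3, -3, 2], [-3, 0, -3], [-1, -2, 1]].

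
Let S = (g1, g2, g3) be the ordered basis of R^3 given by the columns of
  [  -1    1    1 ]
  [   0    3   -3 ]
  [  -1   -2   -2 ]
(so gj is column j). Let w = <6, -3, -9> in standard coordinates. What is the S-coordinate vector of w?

<-1, 2, 3>

[w]_S is the unique c with M c = w, where M has columns g1, ..., g3.
Row-reducing the augmented matrix [M | w] gives c = (-1, 2, 3).
Check: -g1 + 2g2 + 3g3 = <6, -3, -9>.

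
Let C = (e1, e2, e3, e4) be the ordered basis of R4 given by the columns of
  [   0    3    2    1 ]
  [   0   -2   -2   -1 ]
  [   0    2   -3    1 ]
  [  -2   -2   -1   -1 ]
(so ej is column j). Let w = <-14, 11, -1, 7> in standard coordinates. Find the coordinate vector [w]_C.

We seek scalars with c_1 e1 + ... + c_4 e4 = w; equivalently solve M c = w where the columns of M are e1, ..., e4.
Solving this 4x4 system gives c = (1, -3, -2, -1).
Check: e1 - 3e2 - 2e3 - e4 = <-14, 11, -1, 7>.

<1, -3, -2, -1>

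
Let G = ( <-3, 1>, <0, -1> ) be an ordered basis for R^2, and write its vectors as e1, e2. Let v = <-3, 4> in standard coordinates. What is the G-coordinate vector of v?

<1, -3>

[v]_G is the unique c with M c = v, where M has columns e1, e2.
System: -3c_1 + 0c_2 = -3, c_1 - c_2 = 4; solving gives c_1 = 1, c_2 = -3.
Check: e1 - 3e2 = <-3, 4>.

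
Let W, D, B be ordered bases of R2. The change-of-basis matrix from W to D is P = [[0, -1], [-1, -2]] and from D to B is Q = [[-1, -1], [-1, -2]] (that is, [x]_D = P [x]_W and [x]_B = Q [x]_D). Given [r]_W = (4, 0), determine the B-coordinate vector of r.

Apply P to get D-coordinates (0, -4), then Q to get B-coordinates.
The result is [r]_B = (4, 8).

(4, 8)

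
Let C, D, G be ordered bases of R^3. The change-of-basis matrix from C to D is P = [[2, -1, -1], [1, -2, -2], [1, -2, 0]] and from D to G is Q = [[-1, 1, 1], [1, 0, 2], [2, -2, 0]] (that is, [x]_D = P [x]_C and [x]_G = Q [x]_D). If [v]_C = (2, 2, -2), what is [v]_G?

(-4, 0, 4)

Apply P to get D-coordinates (4, 2, -2), then Q to get G-coordinates.
The result is [v]_G = (-4, 0, 4).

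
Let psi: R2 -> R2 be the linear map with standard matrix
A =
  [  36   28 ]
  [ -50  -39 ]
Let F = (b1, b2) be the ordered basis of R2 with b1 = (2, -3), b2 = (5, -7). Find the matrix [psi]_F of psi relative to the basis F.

With P the matrix whose columns are b1, b2, [psi]_F = P^(-1) A P.
Column by column: psi(b1) = A b1 = (-12, 17); its F-coordinates (-1, -2) give column 1.
Continuing for each basis vector yields [psi]_F = [[-1, -3], [-2, -2]].

[[-1, -3], [-2, -2]]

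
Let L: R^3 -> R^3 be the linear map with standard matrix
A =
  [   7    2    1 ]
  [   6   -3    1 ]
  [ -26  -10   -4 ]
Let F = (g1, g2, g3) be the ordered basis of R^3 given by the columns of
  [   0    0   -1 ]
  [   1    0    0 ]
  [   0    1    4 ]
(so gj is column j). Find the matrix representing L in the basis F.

The j-th column of [L]_F is [L(gj)]_F.
L(g1) = A g1 = (2, -3, -10) = -3g1 - 2g2 - 2g3, so column 1 is (-3, -2, -2).
Repeating for g2, g3 and assembling the columns gives [[-3, 1, -2], [-2, 0, -2], [-2, -1, 3]].

[[-3, 1, -2], [-2, 0, -2], [-2, -1, 3]]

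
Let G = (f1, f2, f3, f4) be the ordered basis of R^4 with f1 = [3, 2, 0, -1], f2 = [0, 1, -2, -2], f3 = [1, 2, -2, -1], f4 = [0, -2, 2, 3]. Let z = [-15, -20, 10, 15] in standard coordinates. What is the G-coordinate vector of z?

[-4, 2, -3, 4]

We seek scalars with c_1 f1 + ... + c_4 f4 = z; equivalently solve M c = z where the columns of M are f1, ..., f4.
Row-reducing the augmented matrix [M | z] gives c = (-4, 2, -3, 4).
Check: -4f1 + 2f2 - 3f3 + 4f4 = [-15, -20, 10, 15].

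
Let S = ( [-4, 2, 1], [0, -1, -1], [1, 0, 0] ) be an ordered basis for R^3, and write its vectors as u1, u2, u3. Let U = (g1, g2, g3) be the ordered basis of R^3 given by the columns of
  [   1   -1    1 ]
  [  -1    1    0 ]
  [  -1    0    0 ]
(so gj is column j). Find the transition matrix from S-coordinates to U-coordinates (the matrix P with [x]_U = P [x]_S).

Let M have columns uj and N have columns gj. Then for every x, N [x]_U = x = M [x]_S, so P = N^(-1) M.
Since det N = 1, N^(-1) has integer entries; multiplying gives P = [[-1, 1, 0], [1, 0, 0], [-2, -1, 1]].

[[-1, 1, 0], [1, 0, 0], [-2, -1, 1]]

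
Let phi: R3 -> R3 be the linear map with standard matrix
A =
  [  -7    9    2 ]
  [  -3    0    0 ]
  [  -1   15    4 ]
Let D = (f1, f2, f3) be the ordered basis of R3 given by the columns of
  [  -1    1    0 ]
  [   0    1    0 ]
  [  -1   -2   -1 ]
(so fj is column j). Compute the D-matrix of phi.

The j-th column of [phi]_D is [phi(fj)]_D.
phi(f1) = A f1 = [5, 3, -3] = -2f1 + 3f2 - f3, so column 1 is [-2, 3, -1].
Repeating for f2, f3 and assembling the columns gives [[-2, -1, 2], [3, -3, 0], [-1, 1, 2]].

[[-2, -1, 2], [3, -3, 0], [-1, 1, 2]]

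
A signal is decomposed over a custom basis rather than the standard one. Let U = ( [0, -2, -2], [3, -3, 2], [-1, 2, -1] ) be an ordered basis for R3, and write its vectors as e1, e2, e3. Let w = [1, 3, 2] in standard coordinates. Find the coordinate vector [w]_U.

[w]_U is the unique c with M c = w, where M has columns e1, ..., e3.
Solving this 3x3 system gives c = (-1, 1, 2).
Check: -e1 + e2 + 2e3 = [1, 3, 2].

[-1, 1, 2]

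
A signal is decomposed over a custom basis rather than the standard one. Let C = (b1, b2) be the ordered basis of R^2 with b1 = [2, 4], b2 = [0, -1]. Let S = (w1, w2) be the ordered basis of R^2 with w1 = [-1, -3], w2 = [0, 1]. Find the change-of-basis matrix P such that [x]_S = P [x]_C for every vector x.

[[-2, 0], [-2, -1]]

Take x = bj: its C-coordinates are the j-th standard unit vector, so P e_j — column j of P — equals [bj]_S.
b1 = -2w1 - 2w2, giving column 1 = [-2, -2]; repeating for each j gives P = [[-2, 0], [-2, -1]].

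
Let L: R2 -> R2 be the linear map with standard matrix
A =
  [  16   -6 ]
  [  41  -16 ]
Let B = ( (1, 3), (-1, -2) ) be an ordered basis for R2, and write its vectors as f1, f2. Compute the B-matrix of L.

Let P have columns f1, f2. Then [L]_B = P^(-1) A P.
Here det P = 1, so P^(-1) is integer; computing A P first and then P^(-1)(A P) gives [[-3, -1], [-1, 3]].

[[-3, -1], [-1, 3]]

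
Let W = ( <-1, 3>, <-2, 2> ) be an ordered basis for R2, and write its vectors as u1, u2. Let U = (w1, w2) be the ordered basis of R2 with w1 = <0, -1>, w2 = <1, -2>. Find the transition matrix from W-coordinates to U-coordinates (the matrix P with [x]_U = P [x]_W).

Let M have columns uj and N have columns wj. Then for every x, N [x]_U = x = M [x]_W, so P = N^(-1) M.
Since det N = 1, N^(-1) has integer entries; multiplying gives P = [[-1, 2], [-1, -2]].

[[-1, 2], [-1, -2]]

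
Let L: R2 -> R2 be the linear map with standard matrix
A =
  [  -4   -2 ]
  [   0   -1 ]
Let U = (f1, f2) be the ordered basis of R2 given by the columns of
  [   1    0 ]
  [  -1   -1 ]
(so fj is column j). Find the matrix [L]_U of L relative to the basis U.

[[-2, 2], [1, -3]]

The j-th column of [L]_U is [L(fj)]_U.
L(f1) = A f1 = (-2, 1) = -2f1 + f2, so column 1 is (-2, 1).
Repeating for f2 and assembling the columns gives [[-2, 2], [1, -3]].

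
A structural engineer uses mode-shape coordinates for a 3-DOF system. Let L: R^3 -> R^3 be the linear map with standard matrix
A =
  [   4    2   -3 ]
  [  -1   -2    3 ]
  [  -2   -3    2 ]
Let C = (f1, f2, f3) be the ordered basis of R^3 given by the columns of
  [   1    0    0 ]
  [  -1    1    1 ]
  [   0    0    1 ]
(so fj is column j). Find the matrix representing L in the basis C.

With P the matrix whose columns are f1, ..., f3, [L]_C = P^(-1) A P.
Column by column: L(f1) = A f1 = <2, 1, 1>; its C-coordinates <2, 2, 1> give column 1.
Continuing for each basis vector yields [L]_C = [[2, 2, -1], [2, 3, 1], [1, -3, -1]].

[[2, 2, -1], [2, 3, 1], [1, -3, -1]]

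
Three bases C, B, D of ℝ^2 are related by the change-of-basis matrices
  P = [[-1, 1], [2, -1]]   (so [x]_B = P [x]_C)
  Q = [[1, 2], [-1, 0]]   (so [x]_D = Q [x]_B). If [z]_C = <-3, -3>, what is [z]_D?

First [z]_B = P [z]_C = <0, -3>.
Then [z]_D = Q [z]_B = <-6, 0>.

<-6, 0>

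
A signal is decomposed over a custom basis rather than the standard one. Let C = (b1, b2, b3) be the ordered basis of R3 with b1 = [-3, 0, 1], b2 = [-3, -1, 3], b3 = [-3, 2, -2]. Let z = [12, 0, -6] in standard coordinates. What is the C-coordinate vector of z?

[2, -4, -2]

Write z = c_1 b1 + ... + c_3 b3 and solve for the c_i.
Gaussian elimination on [M | z] yields c = (2, -4, -2).
Check: 2b1 - 4b2 - 2b3 = [12, 0, -6].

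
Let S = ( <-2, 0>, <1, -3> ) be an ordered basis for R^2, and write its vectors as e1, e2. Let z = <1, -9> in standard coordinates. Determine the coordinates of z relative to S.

Write z = c_1 e1 + c_2 e2 and solve for the c_i.
System: -2c_1 + c_2 = 1, 0c_1 - 3c_2 = -9; solving gives c_1 = 1, c_2 = 3.
Check: e1 + 3e2 = <1, -9>.

<1, 3>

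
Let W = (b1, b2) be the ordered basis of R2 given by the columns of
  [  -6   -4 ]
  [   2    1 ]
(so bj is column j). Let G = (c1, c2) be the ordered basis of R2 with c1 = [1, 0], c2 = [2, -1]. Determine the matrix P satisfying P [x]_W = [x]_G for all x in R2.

[[-2, -2], [-2, -1]]

Take x = bj: its W-coordinates are the j-th standard unit vector, so P e_j — column j of P — equals [bj]_G.
b1 = -2c1 - 2c2, giving column 1 = [-2, -2]; repeating for each j gives P = [[-2, -2], [-2, -1]].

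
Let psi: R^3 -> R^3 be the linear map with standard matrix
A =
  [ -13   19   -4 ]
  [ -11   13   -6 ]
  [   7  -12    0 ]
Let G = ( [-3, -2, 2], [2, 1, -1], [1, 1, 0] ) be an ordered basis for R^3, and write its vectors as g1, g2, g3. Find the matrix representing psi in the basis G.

Let P have columns g1, ..., g3. Then [psi]_G = P^(-1) A P.
Here det P = 1, so P^(-1) is integer; computing A P first and then P^(-1)(A P) gives [[1, 2, -1], [-1, 2, 3], [-2, -1, -3]].

[[1, 2, -1], [-1, 2, 3], [-2, -1, -3]]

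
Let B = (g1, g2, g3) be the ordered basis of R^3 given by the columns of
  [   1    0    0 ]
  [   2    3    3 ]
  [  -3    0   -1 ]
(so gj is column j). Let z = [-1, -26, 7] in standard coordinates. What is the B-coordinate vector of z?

[-1, -4, -4]

[z]_B is the unique c with M c = z, where M has columns g1, ..., g3.
Row-reducing the augmented matrix [M | z] gives c = (-1, -4, -4).
Check: -g1 - 4g2 - 4g3 = [-1, -26, 7].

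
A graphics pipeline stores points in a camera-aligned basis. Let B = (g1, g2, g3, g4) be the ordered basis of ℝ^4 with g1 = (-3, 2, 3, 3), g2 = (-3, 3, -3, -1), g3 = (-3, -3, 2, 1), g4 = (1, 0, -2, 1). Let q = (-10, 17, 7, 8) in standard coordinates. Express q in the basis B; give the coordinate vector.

Write q = c_1 g1 + ... + c_4 g4 and solve for the c_i.
Row-reducing the augmented matrix [M | q] gives c = (4, 1, -2, -1).
Check: 4g1 + g2 - 2g3 - g4 = (-10, 17, 7, 8).

(4, 1, -2, -1)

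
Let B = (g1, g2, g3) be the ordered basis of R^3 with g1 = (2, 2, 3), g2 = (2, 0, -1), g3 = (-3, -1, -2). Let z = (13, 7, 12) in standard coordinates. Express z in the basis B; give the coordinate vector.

(2, 0, -3)

We seek scalars with c_1 g1 + ... + c_3 g3 = z; equivalently solve M c = z where the columns of M are g1, ..., g3.
Solving this 3x3 system gives c = (2, 0, -3).
Check: 2g1 + 0·g2 - 3g3 = (13, 7, 12).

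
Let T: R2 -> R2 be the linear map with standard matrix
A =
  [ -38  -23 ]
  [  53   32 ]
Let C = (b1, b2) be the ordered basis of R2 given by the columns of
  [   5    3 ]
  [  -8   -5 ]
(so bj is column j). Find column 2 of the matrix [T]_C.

(2, -3)

Compute T(b2) = A b2 = (1, -1) in standard coordinates.
Then write this in C-coordinates: solve for y in y_1 b1 + y_2 b2 = (1, -1).
This gives y = (2, -3), which is column 2 of [T]_C.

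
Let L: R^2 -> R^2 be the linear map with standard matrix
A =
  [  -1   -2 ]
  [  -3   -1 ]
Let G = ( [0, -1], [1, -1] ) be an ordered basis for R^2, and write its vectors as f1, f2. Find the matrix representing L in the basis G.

With P the matrix whose columns are f1, f2, [L]_G = P^(-1) A P.
Column by column: L(f1) = A f1 = [2, 1]; its G-coordinates [-3, 2] give column 1.
Continuing for each basis vector yields [L]_G = [[-3, 1], [2, 1]].

[[-3, 1], [2, 1]]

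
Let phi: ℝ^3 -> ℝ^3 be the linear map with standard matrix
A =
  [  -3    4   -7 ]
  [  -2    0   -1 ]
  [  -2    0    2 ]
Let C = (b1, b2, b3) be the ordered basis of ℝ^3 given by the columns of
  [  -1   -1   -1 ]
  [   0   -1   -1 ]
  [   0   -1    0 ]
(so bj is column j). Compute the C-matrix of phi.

[[-1, -3, 3], [-2, 0, -2], [0, -3, 0]]

The j-th column of [phi]_C is [phi(bj)]_C.
phi(b1) = A b1 = [3, 2, 2] = -b1 - 2b2 + 0·b3, so column 1 is [-1, -2, 0].
Repeating for b2, b3 and assembling the columns gives [[-1, -3, 3], [-2, 0, -2], [0, -3, 0]].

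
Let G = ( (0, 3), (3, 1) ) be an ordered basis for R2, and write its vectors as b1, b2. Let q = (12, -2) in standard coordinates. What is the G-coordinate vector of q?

We seek scalars with c_1 b1 + c_2 b2 = q; equivalently solve M c = q where the columns of M are b1, b2.
System: 0c_1 + 3c_2 = 12, 3c_1 + c_2 = -2; solving gives c_1 = -2, c_2 = 4.
Check: -2b1 + 4b2 = (12, -2).

(-2, 4)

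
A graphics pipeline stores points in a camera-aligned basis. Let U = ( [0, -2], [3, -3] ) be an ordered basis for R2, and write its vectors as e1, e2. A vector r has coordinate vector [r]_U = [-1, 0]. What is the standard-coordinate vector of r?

r = M [r]_U, where M has columns e1, e2.
Carrying out the matrix-vector product, r = [0, 2].

[0, 2]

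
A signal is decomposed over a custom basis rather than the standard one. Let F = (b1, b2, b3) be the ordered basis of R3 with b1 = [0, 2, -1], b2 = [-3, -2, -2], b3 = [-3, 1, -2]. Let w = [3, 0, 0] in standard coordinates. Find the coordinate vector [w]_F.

[2, 1, -2]

Write w = c_1 b1 + ... + c_3 b3 and solve for the c_i.
Gaussian elimination on [M | w] yields c = (2, 1, -2).
Check: 2b1 + b2 - 2b3 = [3, 0, 0].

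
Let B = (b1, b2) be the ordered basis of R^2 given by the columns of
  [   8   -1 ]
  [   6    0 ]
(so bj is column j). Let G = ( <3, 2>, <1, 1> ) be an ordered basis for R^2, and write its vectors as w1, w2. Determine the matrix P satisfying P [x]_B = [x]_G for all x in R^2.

[[2, -1], [2, 2]]

Let M have columns bj and N have columns wj. Then for every x, N [x]_G = x = M [x]_B, so P = N^(-1) M.
Since det N = 1, N^(-1) has integer entries; multiplying gives P = [[2, -1], [2, 2]].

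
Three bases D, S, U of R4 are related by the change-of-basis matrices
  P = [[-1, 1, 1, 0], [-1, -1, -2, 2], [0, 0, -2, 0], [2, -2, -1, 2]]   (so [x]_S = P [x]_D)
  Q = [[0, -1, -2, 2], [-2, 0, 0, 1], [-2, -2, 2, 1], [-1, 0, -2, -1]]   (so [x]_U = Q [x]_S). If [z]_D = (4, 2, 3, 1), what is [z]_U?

(28, 1, 9, 8)

Apply P to get S-coordinates (1, -10, -6, 3), then Q to get U-coordinates.
The result is [z]_U = (28, 1, 9, 8).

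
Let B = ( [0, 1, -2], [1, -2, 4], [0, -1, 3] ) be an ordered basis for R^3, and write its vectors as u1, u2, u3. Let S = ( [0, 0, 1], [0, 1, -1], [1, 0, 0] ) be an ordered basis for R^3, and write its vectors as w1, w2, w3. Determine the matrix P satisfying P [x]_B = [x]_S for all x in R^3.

[[-1, 2, 2], [1, -2, -1], [0, 1, 0]]

Column j of P is [uj]_S, since P maps B-coordinates to S-coordinates.
Expressing u1 in S: u1 = -w1 + w2 + 0·w3, so column 1 of P is [-1, 1, 0].
Doing the same for each uj gives P = [[-1, 2, 2], [1, -2, -1], [0, 1, 0]].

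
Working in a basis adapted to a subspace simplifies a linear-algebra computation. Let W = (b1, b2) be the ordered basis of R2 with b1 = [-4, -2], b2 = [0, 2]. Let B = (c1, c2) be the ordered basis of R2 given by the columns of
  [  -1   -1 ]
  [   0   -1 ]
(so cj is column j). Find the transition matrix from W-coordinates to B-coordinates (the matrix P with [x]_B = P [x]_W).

Column j of P is [bj]_B, since P maps W-coordinates to B-coordinates.
Expressing b1 in B: b1 = 2c1 + 2c2, so column 1 of P is [2, 2].
Doing the same for each bj gives P = [[2, 2], [2, -2]].

[[2, 2], [2, -2]]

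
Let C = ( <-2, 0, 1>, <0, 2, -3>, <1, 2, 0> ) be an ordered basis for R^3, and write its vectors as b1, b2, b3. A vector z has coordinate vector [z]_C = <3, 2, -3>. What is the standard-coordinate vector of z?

<-9, -2, -3>

The coordinates say z = 3b1 + 2b2 - 3b3; adding the scaled basis vectors gives <-9, -2, -3>.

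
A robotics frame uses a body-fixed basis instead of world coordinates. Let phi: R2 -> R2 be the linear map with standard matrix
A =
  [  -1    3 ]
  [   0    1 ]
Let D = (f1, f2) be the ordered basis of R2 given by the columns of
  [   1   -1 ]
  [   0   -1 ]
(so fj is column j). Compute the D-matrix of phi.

[[-1, -1], [0, 1]]

The j-th column of [phi]_D is [phi(fj)]_D.
phi(f1) = A f1 = (-1, 0) = -f1 + 0·f2, so column 1 is (-1, 0).
Repeating for f2 and assembling the columns gives [[-1, -1], [0, 1]].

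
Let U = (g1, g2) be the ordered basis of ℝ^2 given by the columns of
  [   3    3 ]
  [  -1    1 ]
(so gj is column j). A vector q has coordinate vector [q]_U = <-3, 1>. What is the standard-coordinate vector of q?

<-6, 4>

By definition q = -3g1 + g2.
Summing componentwise gives <-6, 4>.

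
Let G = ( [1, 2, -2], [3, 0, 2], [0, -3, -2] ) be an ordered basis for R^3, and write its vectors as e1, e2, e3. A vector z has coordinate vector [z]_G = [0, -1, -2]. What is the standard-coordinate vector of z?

[-3, 6, 2]

By definition z = 0·e1 - e2 - 2e3.
Summing componentwise gives [-3, 6, 2].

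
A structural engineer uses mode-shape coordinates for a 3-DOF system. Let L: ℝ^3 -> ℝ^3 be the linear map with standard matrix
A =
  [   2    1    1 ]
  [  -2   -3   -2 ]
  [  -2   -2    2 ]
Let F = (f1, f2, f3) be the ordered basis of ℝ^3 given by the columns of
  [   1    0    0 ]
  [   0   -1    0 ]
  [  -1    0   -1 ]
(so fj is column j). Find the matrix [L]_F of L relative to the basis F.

[[1, -1, -1], [0, -3, -2], [3, -1, 3]]

The j-th column of [L]_F is [L(fj)]_F.
L(f1) = A f1 = [1, 0, -4] = f1 + 0·f2 + 3f3, so column 1 is [1, 0, 3].
Repeating for f2, f3 and assembling the columns gives [[1, -1, -1], [0, -3, -2], [3, -1, 3]].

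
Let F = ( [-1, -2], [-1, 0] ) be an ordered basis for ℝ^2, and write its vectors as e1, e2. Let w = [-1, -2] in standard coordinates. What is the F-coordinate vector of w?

We seek scalars with c_1 e1 + c_2 e2 = w; equivalently solve M c = w where the columns of M are e1, e2.
System: -c_1 - c_2 = -1, -2c_1 + 0c_2 = -2; solving gives c_1 = 1, c_2 = 0.
Check: e1 + 0·e2 = [-1, -2].

[1, 0]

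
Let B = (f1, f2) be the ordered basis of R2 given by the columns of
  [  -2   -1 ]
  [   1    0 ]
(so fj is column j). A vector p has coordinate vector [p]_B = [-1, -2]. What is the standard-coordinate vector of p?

[4, -1]

p = M [p]_B, where M has columns f1, f2.
Carrying out the matrix-vector product, p = [4, -1].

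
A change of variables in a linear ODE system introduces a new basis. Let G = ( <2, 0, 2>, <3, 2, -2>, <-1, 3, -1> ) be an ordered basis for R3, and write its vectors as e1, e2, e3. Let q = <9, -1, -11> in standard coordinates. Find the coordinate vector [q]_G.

<-3, 4, -3>

Write q = c_1 e1 + ... + c_3 e3 and solve for the c_i.
Solving this 3x3 system gives c = (-3, 4, -3).
Check: -3e1 + 4e2 - 3e3 = <9, -1, -11>.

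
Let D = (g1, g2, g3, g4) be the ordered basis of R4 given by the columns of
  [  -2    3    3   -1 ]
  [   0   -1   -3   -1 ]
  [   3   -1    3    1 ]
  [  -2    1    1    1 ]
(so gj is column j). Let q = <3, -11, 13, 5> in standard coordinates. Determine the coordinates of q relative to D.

Write q = c_1 g1 + ... + c_4 g4 and solve for the c_i.
Row-reducing the augmented matrix [M | q] gives c = (0, -1, 3, 3).
Check: 0·g1 - g2 + 3g3 + 3g4 = <3, -11, 13, 5>.

<0, -1, 3, 3>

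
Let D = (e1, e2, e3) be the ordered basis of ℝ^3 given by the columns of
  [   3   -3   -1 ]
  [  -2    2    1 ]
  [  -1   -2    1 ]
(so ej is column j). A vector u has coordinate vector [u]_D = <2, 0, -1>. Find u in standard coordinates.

<7, -5, -3>

The coordinates say u = 2e1 + 0·e2 - e3; adding the scaled basis vectors gives <7, -5, -3>.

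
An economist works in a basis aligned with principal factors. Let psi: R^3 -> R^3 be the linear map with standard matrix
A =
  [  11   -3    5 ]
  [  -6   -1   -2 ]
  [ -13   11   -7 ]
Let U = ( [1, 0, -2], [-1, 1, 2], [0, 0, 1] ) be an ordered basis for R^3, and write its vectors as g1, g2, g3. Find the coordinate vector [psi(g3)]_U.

Compute psi(g3) = A g3 = [5, -2, -7] in standard coordinates.
Then write this in U-coordinates: solve for y in y_1 g1 + ... + y_3 g3 = [5, -2, -7].
This gives y = [3, -2, 3], which is column 3 of [psi]_U.

[3, -2, 3]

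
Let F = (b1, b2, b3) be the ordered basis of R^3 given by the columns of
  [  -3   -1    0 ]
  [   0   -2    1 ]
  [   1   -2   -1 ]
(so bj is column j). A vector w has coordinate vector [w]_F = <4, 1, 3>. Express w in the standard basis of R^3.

The coordinates say w = 4b1 + b2 + 3b3; adding the scaled basis vectors gives <-13, 1, -1>.

<-13, 1, -1>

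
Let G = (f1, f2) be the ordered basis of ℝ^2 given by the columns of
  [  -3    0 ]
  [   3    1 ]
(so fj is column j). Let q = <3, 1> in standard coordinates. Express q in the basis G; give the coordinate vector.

[q]_G is the unique c with M c = q, where M has columns f1, f2.
System: -3c_1 + 0c_2 = 3, 3c_1 + c_2 = 1; solving gives c_1 = -1, c_2 = 4.
Check: -f1 + 4f2 = <3, 1>.

<-1, 4>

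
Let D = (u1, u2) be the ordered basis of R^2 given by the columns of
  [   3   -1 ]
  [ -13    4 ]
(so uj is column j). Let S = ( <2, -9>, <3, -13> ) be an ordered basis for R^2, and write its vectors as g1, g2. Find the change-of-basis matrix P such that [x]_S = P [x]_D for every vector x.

[[0, 1], [1, -1]]

Column j of P is [uj]_S, since P maps D-coordinates to S-coordinates.
Expressing u1 in S: u1 = 0·g1 + g2, so column 1 of P is <0, 1>.
Doing the same for each uj gives P = [[0, 1], [1, -1]].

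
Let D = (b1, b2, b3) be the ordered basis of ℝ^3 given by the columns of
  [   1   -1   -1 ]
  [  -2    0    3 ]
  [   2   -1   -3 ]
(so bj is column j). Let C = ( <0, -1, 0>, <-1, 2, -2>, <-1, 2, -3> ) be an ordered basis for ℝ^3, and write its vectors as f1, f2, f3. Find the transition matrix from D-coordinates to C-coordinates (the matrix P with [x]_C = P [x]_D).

Column j of P is [bj]_C, since P maps D-coordinates to C-coordinates.
Expressing b1 in C: b1 = 0·f1 - f2 + 0·f3, so column 1 of P is <0, -1, 0>.
Doing the same for each bj gives P = [[0, 2, -1], [-1, 2, 0], [0, -1, 1]].

[[0, 2, -1], [-1, 2, 0], [0, -1, 1]]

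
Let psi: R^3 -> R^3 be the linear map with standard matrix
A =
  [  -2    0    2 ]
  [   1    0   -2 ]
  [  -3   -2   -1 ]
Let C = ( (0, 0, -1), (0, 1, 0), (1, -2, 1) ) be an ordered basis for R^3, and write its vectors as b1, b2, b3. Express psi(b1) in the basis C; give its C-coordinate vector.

Compute psi(b1) = A b1 = (-2, 2, 1) in standard coordinates.
Then write this in C-coordinates: solve for y in y_1 b1 + ... + y_3 b3 = (-2, 2, 1).
This gives y = (-3, -2, -2), which is column 1 of [psi]_C.

(-3, -2, -2)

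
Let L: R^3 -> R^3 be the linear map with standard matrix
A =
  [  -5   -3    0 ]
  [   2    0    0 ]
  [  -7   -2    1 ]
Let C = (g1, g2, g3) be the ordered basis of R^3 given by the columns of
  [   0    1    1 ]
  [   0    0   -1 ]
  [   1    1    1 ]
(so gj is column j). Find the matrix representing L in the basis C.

[[1, -1, -2], [0, -3, 0], [0, -2, -2]]

With P the matrix whose columns are g1, ..., g3, [L]_C = P^(-1) A P.
Column by column: L(g1) = A g1 = [0, 0, 1]; its C-coordinates [1, 0, 0] give column 1.
Continuing for each basis vector yields [L]_C = [[1, -1, -2], [0, -3, 0], [0, -2, -2]].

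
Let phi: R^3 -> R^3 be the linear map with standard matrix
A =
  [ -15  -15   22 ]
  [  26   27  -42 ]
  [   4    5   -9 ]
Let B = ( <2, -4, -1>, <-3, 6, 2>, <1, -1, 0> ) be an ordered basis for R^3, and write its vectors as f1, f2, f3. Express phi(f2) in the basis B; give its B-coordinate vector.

Column 2 of [phi]_B is the B-coordinate vector of phi(f2).
In standard coordinates phi(f2) = A f2 = <-1, 0, 0>.
Converting to B: <-1, 0, 0> = 2f1 + f2 - 2f3, so the coordinate vector is <2, 1, -2>.

<2, 1, -2>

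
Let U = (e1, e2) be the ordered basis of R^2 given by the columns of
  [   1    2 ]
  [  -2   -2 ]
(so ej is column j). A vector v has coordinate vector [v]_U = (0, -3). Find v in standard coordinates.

The coordinates say v = 0·e1 - 3e2; adding the scaled basis vectors gives (-6, 6).

(-6, 6)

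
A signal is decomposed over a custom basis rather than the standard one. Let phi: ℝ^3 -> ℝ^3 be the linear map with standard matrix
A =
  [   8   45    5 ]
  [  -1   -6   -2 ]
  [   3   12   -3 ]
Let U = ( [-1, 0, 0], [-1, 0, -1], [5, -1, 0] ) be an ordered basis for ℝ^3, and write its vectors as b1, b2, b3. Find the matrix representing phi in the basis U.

With P the matrix whose columns are b1, ..., b3, [phi]_U = P^(-1) A P.
Column by column: phi(b1) = A b1 = [-8, 1, -3]; its U-coordinates [0, 3, -1] give column 1.
Continuing for each basis vector yields [phi]_U = [[0, -2, 3], [3, 0, -3], [-1, -3, -1]].

[[0, -2, 3], [3, 0, -3], [-1, -3, -1]]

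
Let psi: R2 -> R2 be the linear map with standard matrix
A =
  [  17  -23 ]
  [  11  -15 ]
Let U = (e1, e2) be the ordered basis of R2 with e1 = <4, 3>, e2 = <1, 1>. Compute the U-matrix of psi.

[[0, -2], [-1, 2]]

The j-th column of [psi]_U is [psi(ej)]_U.
psi(e1) = A e1 = <-1, -1> = 0·e1 - e2, so column 1 is <0, -1>.
Repeating for e2 and assembling the columns gives [[0, -2], [-1, 2]].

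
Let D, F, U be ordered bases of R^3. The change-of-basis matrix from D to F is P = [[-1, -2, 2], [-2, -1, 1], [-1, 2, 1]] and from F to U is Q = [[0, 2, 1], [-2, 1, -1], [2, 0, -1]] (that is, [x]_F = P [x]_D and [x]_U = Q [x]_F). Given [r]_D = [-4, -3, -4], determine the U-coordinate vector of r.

First [r]_F = P [r]_D = [2, 7, -6].
Then [r]_U = Q [r]_F = [8, 9, 10].

[8, 9, 10]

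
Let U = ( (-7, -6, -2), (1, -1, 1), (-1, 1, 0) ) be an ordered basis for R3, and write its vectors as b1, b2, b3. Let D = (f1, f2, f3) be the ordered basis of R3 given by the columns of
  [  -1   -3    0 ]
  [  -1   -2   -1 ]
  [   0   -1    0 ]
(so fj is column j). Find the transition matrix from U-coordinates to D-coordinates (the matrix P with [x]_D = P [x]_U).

[[1, 2, 1], [2, -1, 0], [1, 1, -2]]

Column j of P is [bj]_D, since P maps U-coordinates to D-coordinates.
Expressing b1 in D: b1 = f1 + 2f2 + f3, so column 1 of P is (1, 2, 1).
Doing the same for each bj gives P = [[1, 2, 1], [2, -1, 0], [1, 1, -2]].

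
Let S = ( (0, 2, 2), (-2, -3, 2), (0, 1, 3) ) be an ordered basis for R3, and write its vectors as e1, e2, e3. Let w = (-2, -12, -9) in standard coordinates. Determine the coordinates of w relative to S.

(-4, 1, -1)

[w]_S is the unique c with M c = w, where M has columns e1, ..., e3.
Gaussian elimination on [M | w] yields c = (-4, 1, -1).
Check: -4e1 + e2 - e3 = (-2, -12, -9).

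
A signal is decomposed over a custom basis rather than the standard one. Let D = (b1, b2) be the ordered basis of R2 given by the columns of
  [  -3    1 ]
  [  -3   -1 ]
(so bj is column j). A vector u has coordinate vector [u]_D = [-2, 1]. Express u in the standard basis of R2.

[7, 5]

u = M [u]_D, where M has columns b1, b2.
Carrying out the matrix-vector product, u = [7, 5].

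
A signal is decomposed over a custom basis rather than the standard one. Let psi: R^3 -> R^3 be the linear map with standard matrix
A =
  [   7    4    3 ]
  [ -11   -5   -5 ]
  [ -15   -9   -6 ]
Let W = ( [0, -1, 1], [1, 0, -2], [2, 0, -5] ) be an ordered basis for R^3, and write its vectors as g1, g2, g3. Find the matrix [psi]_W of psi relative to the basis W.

[[0, 1, -3], [1, -3, 1], [-1, 2, -1]]

The j-th column of [psi]_W is [psi(gj)]_W.
psi(g1) = A g1 = [-1, 0, 3] = 0·g1 + g2 - g3, so column 1 is [0, 1, -1].
Repeating for g2, g3 and assembling the columns gives [[0, 1, -3], [1, -3, 1], [-1, 2, -1]].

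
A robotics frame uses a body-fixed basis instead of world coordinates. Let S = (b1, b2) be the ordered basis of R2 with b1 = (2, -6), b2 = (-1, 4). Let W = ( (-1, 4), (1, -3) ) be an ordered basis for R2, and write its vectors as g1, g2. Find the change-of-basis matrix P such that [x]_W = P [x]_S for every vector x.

Let M have columns bj and N have columns gj. Then for every x, N [x]_W = x = M [x]_S, so P = N^(-1) M.
Since det N = -1, N^(-1) has integer entries; multiplying gives P = [[0, 1], [2, 0]].

[[0, 1], [2, 0]]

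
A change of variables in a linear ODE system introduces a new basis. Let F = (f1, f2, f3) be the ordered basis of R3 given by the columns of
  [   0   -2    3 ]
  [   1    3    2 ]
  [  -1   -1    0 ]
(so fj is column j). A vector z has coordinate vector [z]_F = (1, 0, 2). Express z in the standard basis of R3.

(6, 5, -1)

z = M [z]_F, where M has columns f1, ..., f3.
Carrying out the matrix-vector product, z = (6, 5, -1).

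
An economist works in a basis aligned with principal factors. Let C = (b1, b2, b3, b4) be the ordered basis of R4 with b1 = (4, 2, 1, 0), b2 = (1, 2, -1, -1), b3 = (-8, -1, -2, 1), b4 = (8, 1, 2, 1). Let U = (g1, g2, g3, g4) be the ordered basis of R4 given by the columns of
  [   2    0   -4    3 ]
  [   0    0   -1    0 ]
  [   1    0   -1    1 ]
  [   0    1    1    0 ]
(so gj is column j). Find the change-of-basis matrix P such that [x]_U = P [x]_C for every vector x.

[[1, -2, 1, -1], [2, 1, 0, 2], [-2, -2, 1, -1], [-2, -1, -2, 2]]

Let M have columns bj and N have columns gj. Then for every x, N [x]_U = x = M [x]_C, so P = N^(-1) M.
Since det N = 1, N^(-1) has integer entries; multiplying gives P = [[1, -2, 1, -1], [2, 1, 0, 2], [-2, -2, 1, -1], [-2, -1, -2, 2]].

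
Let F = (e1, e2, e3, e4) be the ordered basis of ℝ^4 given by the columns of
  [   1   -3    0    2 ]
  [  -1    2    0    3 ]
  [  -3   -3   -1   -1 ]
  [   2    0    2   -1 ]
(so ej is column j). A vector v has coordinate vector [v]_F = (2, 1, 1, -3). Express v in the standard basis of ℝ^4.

By definition v = 2e1 + e2 + e3 - 3e4.
Summing componentwise gives (-7, -9, -7, 9).

(-7, -9, -7, 9)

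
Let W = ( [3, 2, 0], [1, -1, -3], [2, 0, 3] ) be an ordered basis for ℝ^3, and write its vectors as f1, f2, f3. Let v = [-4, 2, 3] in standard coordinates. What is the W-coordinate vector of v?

[0, -2, -1]

Write v = c_1 f1 + ... + c_3 f3 and solve for the c_i.
Row-reducing the augmented matrix [M | v] gives c = (0, -2, -1).
Check: 0·f1 - 2f2 - f3 = [-4, 2, 3].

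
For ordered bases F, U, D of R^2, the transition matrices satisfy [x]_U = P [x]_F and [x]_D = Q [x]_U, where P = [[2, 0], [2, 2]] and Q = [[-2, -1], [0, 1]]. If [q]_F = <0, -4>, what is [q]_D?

<8, -8>

Composing the changes, [q]_D = Q P [q]_F.
Q P = [[-6, -2], [2, 2]]; applying this to <0, -4> gives <8, -8>.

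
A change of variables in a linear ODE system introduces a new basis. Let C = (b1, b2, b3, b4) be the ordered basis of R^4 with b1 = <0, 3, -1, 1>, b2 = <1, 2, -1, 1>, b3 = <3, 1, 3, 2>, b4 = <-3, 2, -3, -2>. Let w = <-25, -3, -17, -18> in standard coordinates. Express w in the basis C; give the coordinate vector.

<0, -4, -3, 4>

[w]_C is the unique c with M c = w, where M has columns b1, ..., b4.
Gaussian elimination on [M | w] yields c = (0, -4, -3, 4).
Check: 0·b1 - 4b2 - 3b3 + 4b4 = <-25, -3, -17, -18>.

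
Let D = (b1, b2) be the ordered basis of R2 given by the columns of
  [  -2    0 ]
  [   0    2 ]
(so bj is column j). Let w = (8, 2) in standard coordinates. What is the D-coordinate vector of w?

(-4, 1)

We seek scalars with c_1 b1 + c_2 b2 = w; equivalently solve M c = w where the columns of M are b1, b2.
System: -2c_1 + 0c_2 = 8, 0c_1 + 2c_2 = 2; solving gives c_1 = -4, c_2 = 1.
Check: -4b1 + b2 = (8, 2).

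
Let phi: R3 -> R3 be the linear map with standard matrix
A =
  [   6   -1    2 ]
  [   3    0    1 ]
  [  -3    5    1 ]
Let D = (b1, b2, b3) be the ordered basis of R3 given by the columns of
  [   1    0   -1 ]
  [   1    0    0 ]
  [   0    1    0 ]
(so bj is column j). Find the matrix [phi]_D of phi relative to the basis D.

[[3, 1, -3], [2, 1, 3], [-2, -1, 3]]

Let P have columns b1, ..., b3. Then [phi]_D = P^(-1) A P.
Here det P = -1, so P^(-1) is integer; computing A P first and then P^(-1)(A P) gives [[3, 1, -3], [2, 1, 3], [-2, -1, 3]].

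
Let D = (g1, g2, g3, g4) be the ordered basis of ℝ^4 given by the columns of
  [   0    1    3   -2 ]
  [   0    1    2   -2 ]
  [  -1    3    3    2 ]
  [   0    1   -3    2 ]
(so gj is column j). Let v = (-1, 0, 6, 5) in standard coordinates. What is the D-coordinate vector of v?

(-3, 2, -1, 0)

We seek scalars with c_1 g1 + ... + c_4 g4 = v; equivalently solve M c = v where the columns of M are g1, ..., g4.
Solving this 4x4 system gives c = (-3, 2, -1, 0).
Check: -3g1 + 2g2 - g3 + 0·g4 = (-1, 0, 6, 5).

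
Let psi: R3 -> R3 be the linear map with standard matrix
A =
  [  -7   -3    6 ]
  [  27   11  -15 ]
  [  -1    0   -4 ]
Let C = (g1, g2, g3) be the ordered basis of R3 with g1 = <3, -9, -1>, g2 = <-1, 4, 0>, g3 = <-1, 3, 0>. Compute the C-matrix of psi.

[[-1, -1, -1], [-3, 2, 0], [0, 0, -1]]

Let P have columns g1, ..., g3. Then [psi]_C = P^(-1) A P.
Here det P = -1, so P^(-1) is integer; computing A P first and then P^(-1)(A P) gives [[-1, -1, -1], [-3, 2, 0], [0, 0, -1]].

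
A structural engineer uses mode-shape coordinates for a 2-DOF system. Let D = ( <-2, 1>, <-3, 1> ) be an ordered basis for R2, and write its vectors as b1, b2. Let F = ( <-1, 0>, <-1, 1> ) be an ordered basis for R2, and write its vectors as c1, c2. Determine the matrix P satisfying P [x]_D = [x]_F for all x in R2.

[[1, 2], [1, 1]]

Take x = bj: its D-coordinates are the j-th standard unit vector, so P e_j — column j of P — equals [bj]_F.
b1 = c1 + c2, giving column 1 = <1, 1>; repeating for each j gives P = [[1, 2], [1, 1]].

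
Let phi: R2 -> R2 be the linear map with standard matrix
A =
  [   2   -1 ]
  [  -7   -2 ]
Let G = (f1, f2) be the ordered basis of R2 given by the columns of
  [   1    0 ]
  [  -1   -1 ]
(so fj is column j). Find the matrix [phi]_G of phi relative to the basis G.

[[3, 1], [2, -3]]

With P the matrix whose columns are f1, f2, [phi]_G = P^(-1) A P.
Column by column: phi(f1) = A f1 = (3, -5); its G-coordinates (3, 2) give column 1.
Continuing for each basis vector yields [phi]_G = [[3, 1], [2, -3]].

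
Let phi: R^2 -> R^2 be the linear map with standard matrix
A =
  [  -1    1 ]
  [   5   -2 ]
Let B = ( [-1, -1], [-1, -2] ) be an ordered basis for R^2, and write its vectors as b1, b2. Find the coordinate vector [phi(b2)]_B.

Compute phi(b2) = A b2 = [-1, -1] in standard coordinates.
Then write this in B-coordinates: solve for y in y_1 b1 + y_2 b2 = [-1, -1].
This gives y = [1, 0], which is column 2 of [phi]_B.

[1, 0]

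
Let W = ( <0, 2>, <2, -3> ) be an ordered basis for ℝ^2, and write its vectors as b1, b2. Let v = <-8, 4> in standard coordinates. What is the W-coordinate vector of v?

We seek scalars with c_1 b1 + c_2 b2 = v; equivalently solve M c = v where the columns of M are b1, b2.
System: 0c_1 + 2c_2 = -8, 2c_1 - 3c_2 = 4; solving gives c_1 = -4, c_2 = -4.
Check: -4b1 - 4b2 = <-8, 4>.

<-4, -4>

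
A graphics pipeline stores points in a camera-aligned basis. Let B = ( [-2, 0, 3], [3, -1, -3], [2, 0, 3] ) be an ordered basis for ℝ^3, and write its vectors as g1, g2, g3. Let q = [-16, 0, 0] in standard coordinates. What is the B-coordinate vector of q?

Write q = c_1 g1 + ... + c_3 g3 and solve for the c_i.
Gaussian elimination on [M | q] yields c = (4, 0, -4).
Check: 4g1 + 0·g2 - 4g3 = [-16, 0, 0].

[4, 0, -4]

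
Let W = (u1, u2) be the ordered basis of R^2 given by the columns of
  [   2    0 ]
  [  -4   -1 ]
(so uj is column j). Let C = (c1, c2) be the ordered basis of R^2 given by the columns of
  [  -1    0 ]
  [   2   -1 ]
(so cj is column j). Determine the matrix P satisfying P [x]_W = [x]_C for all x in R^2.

[[-2, 0], [0, 1]]

Let M have columns uj and N have columns cj. Then for every x, N [x]_C = x = M [x]_W, so P = N^(-1) M.
Since det N = 1, N^(-1) has integer entries; multiplying gives P = [[-2, 0], [0, 1]].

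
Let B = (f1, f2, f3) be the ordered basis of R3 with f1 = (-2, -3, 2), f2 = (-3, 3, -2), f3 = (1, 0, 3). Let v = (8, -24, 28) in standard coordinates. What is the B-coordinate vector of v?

Write v = c_1 f1 + ... + c_3 f3 and solve for the c_i.
Gaussian elimination on [M | v] yields c = (4, -4, 4).
Check: 4f1 - 4f2 + 4f3 = (8, -24, 28).

(4, -4, 4)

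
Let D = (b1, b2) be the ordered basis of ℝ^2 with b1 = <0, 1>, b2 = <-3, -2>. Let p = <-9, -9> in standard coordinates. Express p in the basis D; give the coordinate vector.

<-3, 3>

Write p = c_1 b1 + c_2 b2 and solve for the c_i.
System: 0c_1 - 3c_2 = -9, c_1 - 2c_2 = -9; solving gives c_1 = -3, c_2 = 3.
Check: -3b1 + 3b2 = <-9, -9>.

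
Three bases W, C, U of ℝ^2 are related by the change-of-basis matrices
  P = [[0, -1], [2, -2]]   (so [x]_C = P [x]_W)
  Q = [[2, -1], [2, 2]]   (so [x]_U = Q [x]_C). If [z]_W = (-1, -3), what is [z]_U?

(2, 14)

Composing the changes, [z]_U = Q P [z]_W.
Q P = [[-2, 0], [4, -6]]; applying this to (-1, -3) gives (2, 14).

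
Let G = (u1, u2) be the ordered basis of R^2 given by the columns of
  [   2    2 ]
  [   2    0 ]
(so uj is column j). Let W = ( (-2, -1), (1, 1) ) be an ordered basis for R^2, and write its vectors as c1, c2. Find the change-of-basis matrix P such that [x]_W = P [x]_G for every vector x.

[[0, -2], [2, -2]]

Take x = uj: its G-coordinates are the j-th standard unit vector, so P e_j — column j of P — equals [uj]_W.
u1 = 0·c1 + 2c2, giving column 1 = (0, 2); repeating for each j gives P = [[0, -2], [2, -2]].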